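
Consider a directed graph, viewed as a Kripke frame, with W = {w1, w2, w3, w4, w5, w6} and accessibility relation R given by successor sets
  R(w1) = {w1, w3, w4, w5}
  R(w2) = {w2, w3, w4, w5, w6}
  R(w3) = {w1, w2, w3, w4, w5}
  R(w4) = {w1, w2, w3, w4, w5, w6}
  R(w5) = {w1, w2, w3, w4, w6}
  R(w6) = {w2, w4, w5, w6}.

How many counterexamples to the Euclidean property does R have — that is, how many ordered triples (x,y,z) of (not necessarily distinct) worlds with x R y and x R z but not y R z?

21

Enumerating: (w1,w5,w5), (w2,w3,w6), (w2,w5,w5), (w2,w6,w3), (w3,w1,w2), (w3,w2,w1), (w3,w5,w5), (w4,w1,w2), (w4,w1,w6), (w4,w2,w1), (w4,w3,w6), (w4,w5,w5), … and 9 more.
Total: 21.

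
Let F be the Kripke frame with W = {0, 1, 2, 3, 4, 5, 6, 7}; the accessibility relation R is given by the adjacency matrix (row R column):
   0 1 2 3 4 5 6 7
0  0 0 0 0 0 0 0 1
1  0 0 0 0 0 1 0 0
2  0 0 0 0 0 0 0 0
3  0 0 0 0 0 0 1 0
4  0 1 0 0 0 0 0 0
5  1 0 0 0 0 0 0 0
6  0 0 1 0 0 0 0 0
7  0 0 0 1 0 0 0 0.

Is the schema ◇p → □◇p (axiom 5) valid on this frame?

The schema 5 characterises exactly the Euclidean frames.
Euclidean: no — 0 R 7 and 0 R 7, but not 7 R 7.

No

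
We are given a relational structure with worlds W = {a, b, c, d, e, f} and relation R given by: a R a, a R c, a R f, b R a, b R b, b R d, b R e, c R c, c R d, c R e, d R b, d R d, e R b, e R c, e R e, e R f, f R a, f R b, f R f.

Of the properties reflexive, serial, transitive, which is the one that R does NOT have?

transitive

Reflexive: yes — every world is R-related to itself.
Serial: yes — every world has a successor (e.g. a R a).
Transitive: no — a R c and c R d, but not a R d.
Only transitive fails.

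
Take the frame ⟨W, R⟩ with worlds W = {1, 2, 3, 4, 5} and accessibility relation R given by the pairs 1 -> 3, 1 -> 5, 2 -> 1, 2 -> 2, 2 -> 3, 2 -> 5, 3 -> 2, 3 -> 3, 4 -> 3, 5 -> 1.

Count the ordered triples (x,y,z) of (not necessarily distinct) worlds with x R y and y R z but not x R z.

Enumerating: (1,3,2), (1,5,1), (3,2,1), (3,2,5), (4,3,2), (5,1,3), (5,1,5).

7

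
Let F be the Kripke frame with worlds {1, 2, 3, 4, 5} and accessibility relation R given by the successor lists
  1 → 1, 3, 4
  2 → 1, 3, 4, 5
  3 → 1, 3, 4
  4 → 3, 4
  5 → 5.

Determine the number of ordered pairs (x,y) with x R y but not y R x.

5

Enumerating: (1,4), (2,1), (2,3), (2,4), (2,5).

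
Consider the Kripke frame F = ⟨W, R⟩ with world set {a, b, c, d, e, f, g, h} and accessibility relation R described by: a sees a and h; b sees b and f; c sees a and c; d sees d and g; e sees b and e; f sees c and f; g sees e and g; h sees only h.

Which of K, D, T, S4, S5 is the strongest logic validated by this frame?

Serial (axiom D): yes — every world has a successor (e.g. a R a).
Reflexive (axiom T): yes — every world is R-related to itself.
Transitive (axiom 4): no — b R f and f R c, but not b R c.
Euclidean (axiom 5): no — a R h and a R a, but not h R a.
So F validates K, D, T; S4 would additionally require R to be transitive. The strongest is T.

T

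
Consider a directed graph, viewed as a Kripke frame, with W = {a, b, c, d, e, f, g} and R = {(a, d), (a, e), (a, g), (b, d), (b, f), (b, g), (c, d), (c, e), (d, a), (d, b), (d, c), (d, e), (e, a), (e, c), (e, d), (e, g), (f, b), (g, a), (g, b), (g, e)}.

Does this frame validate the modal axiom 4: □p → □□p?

The schema 4 characterises exactly the transitive frames.
Transitive: no — a R d and d R b, but not a R b.

No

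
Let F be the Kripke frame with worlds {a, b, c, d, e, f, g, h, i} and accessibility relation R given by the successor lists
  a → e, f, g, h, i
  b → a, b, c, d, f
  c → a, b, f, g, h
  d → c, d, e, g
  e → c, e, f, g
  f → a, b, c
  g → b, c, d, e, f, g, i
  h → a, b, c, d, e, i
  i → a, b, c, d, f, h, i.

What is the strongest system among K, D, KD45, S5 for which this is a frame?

D

Serial (axiom D): yes — every world has a successor (e.g. a R e).
Euclidean (axiom 5): no — a R e and a R h, but not e R h.
Transitive (axiom 4): no — a R e and e R c, but not a R c.
Reflexive (axiom T): no — a is not related to itself.
So F validates K, D; KD45 would additionally require R to be Euclidean and transitive. The strongest is D.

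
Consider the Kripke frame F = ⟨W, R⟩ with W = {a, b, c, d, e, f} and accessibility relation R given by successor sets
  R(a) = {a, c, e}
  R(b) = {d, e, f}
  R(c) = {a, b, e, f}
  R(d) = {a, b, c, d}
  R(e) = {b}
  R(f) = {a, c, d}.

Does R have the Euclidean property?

Euclidean: no — a R e and a R c, but not e R c.

No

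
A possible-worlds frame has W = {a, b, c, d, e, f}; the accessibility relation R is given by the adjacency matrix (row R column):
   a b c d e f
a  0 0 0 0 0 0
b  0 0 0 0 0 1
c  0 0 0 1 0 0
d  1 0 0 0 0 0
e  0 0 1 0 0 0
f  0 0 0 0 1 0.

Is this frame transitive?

No

Transitive: no — b R f and f R e, but not b R e.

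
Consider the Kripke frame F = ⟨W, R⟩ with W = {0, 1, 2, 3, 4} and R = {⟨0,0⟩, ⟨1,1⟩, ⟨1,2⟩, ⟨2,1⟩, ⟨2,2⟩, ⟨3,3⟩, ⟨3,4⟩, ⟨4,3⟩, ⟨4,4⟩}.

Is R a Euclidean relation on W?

Yes

Euclidean: yes — any two successors of a common world are R-related.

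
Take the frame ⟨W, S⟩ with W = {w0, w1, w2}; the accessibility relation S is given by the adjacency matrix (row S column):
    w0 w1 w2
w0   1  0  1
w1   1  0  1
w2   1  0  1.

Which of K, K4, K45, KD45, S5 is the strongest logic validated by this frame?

Transitive (axiom 4): yes — every two-step S-path is closed by a direct edge.
Euclidean (axiom 5): yes — any two successors of a common world are S-related.
Serial (axiom D): yes — every world has a successor (e.g. w0 S w0).
Reflexive (axiom T): no — w1 is not related to itself.
So F validates K, K4, K45, KD45; S5 would additionally require S to be reflexive. The strongest is KD45.

KD45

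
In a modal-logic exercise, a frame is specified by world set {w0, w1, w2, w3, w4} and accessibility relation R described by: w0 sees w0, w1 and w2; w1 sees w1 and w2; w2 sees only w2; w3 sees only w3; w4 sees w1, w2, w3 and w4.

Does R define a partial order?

Reflexive: yes — every world is R-related to itself.
Transitive: yes — every two-step R-path is closed by a direct edge.
Antisymmetric: yes — no distinct pair is related both ways.
So R is a partial order.

Yes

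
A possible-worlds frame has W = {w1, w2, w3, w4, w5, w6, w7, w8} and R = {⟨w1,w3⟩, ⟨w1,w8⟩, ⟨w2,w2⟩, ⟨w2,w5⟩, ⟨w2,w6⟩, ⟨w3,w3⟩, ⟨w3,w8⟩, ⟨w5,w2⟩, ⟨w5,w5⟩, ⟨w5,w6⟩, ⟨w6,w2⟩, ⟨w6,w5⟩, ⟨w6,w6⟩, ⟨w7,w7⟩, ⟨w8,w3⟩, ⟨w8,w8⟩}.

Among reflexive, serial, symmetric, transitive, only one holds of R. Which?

Reflexive: no — w1 is not related to itself.
Serial: no — w4 has no R-successor.
Symmetric: no — w1 R w3 but not w3 R w1.
Transitive: yes — every two-step R-path is closed by a direct edge.
Only transitive holds.

transitive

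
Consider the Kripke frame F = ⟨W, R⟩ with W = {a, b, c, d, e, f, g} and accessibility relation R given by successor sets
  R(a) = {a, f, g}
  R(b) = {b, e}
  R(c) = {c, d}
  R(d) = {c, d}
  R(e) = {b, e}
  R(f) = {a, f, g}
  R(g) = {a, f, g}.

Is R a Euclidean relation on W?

Yes

Euclidean: yes — any two successors of a common world are R-related.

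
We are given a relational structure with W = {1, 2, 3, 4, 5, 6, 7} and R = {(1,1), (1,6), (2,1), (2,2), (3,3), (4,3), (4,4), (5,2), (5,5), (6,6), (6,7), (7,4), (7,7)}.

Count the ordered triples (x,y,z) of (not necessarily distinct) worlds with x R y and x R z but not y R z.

Enumerating: (1,6,1), (2,1,2), (4,3,4), (5,2,5), (6,7,6), (7,4,7).

6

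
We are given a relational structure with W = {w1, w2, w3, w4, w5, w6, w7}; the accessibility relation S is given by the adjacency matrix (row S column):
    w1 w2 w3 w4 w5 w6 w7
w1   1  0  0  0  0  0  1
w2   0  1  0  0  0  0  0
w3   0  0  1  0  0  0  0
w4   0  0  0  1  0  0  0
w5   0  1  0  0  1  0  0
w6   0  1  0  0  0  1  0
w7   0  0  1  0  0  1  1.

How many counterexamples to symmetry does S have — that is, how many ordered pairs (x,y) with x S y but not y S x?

5

Enumerating: (w1,w7), (w5,w2), (w6,w2), (w7,w3), (w7,w6).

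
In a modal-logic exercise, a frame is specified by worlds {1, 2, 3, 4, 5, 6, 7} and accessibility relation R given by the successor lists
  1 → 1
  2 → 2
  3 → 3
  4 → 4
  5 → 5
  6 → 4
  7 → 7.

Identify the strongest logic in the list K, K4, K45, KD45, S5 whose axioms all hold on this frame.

KD45

Transitive (axiom 4): yes — every two-step R-path is closed by a direct edge.
Euclidean (axiom 5): yes — any two successors of a common world are R-related.
Serial (axiom D): yes — every world has a successor (e.g. 1 R 1).
Reflexive (axiom T): no — 6 is not related to itself.
So F validates K, K4, K45, KD45; S5 would additionally require R to be reflexive. The strongest is KD45.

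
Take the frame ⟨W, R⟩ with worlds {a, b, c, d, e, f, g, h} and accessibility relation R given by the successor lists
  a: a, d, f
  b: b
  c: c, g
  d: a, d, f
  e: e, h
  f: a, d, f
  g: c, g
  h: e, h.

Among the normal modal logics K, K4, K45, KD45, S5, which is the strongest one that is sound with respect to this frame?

S5

Transitive (axiom 4): yes — every two-step R-path is closed by a direct edge.
Euclidean (axiom 5): yes — any two successors of a common world are R-related.
Serial (axiom D): yes — every world has a successor (e.g. a R a).
Reflexive (axiom T): yes — every world is R-related to itself.
So F validates K, K4, K45, KD45, S5. The strongest is S5.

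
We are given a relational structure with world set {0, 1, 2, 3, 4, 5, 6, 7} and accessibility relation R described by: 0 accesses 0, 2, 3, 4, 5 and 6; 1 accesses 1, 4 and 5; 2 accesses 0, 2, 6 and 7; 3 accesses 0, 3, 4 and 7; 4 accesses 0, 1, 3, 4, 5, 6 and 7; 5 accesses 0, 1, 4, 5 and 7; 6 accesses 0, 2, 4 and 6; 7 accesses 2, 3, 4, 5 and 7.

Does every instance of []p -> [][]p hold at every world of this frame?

No

By correspondence theory, 4 is valid on a frame iff R is transitive.
Transitive: no — 0 R 2 and 2 R 7, but not 0 R 7.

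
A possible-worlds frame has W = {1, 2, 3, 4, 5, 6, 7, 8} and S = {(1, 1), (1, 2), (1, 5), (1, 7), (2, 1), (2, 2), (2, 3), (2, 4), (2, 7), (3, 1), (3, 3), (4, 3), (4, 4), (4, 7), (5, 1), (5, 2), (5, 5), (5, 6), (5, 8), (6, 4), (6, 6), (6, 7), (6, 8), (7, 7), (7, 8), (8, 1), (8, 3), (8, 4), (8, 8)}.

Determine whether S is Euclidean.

Euclidean: no — 1 S 2 and 1 S 5, but not 2 S 5.

No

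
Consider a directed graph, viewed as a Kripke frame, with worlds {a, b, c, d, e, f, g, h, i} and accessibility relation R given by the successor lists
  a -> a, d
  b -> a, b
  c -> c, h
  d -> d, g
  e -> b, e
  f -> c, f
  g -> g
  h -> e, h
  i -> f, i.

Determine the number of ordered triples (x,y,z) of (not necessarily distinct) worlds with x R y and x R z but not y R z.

Enumerating: (a,d,a), (b,a,b), (c,h,c), (d,g,d), (e,b,e), (f,c,f), (h,e,h), (i,f,i).

8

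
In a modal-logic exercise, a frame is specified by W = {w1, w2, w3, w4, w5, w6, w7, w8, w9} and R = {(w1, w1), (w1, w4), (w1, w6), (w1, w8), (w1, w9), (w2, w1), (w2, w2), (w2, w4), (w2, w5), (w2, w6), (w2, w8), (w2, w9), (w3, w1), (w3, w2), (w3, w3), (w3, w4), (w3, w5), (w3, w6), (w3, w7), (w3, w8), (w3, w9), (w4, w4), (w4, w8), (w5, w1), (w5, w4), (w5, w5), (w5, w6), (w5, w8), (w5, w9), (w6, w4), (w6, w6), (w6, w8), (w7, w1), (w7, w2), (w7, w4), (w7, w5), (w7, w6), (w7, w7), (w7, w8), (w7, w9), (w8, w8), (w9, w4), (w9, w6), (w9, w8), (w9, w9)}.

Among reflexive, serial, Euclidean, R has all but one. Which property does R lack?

Euclidean

Reflexive: yes — every world is R-related to itself.
Serial: yes — every world has a successor (e.g. w1 R w1).
Euclidean: no — w1 R w4 and w1 R w6, but not w4 R w6.
Only Euclidean fails.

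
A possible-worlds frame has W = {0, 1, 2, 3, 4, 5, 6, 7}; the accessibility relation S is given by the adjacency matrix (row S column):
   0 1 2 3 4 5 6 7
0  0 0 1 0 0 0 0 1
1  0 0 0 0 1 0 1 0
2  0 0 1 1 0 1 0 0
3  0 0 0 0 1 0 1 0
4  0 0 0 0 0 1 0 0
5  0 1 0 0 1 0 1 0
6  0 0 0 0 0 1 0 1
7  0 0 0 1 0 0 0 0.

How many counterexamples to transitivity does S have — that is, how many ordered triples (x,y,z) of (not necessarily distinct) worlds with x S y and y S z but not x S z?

26

Enumerating: (0,2,3), (0,2,5), (0,7,3), (1,4,5), (1,6,5), (1,6,7), (2,3,4), (2,3,6), (2,5,1), (2,5,4), (2,5,6), (3,4,5), … and 14 more.
Total: 26.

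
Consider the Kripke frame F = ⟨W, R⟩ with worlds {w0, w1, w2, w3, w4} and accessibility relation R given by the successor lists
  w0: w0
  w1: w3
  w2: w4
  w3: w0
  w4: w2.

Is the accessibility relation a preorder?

No

Reflexive: no — w1 is not related to itself.
Transitive: no — w1 R w3 and w3 R w0, but not w1 R w0.
So R is not a preorder.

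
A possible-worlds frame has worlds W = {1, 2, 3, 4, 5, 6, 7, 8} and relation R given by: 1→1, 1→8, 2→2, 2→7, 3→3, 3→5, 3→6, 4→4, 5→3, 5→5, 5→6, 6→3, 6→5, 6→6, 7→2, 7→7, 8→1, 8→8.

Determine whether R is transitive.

Transitive: yes — every two-step R-path is closed by a direct edge.

Yes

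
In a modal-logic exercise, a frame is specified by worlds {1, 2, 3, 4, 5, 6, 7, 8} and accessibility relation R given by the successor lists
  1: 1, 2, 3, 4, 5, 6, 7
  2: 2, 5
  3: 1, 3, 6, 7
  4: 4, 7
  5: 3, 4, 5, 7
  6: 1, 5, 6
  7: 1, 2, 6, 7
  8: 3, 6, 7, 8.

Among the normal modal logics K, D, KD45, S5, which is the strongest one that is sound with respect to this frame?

Serial (axiom D): yes — every world has a successor (e.g. 1 R 1).
Euclidean (axiom 5): no — 1 R 2 and 1 R 3, but not 2 R 3.
Transitive (axiom 4): no — 2 R 5 and 5 R 3, but not 2 R 3.
Reflexive (axiom T): yes — every world is R-related to itself.
So F validates K, D; KD45 would additionally require R to be Euclidean and transitive. The strongest is D.

D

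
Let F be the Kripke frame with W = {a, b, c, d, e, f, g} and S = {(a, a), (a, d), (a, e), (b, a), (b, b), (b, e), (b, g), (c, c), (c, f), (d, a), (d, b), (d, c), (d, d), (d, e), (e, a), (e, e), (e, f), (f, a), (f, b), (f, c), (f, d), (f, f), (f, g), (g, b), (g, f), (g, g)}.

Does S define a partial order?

Reflexive: yes — every world is S-related to itself.
Transitive: no — a S d and d S b, but not a S b.
Antisymmetric: no — a S d and d S a with a ≠ d.
So S is not a partial order.

No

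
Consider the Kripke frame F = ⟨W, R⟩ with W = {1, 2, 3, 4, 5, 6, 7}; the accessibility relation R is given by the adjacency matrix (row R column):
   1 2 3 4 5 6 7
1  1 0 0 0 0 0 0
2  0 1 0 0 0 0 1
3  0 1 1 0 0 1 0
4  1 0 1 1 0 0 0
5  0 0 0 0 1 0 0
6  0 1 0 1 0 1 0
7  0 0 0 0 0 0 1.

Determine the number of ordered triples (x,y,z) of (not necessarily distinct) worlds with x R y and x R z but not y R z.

12

Enumerating: (2,7,2), (3,2,3), (3,2,6), (3,6,3), (4,1,3), (4,1,4), (4,3,1), (4,3,4), (6,2,4), (6,2,6), (6,4,2), (6,4,6).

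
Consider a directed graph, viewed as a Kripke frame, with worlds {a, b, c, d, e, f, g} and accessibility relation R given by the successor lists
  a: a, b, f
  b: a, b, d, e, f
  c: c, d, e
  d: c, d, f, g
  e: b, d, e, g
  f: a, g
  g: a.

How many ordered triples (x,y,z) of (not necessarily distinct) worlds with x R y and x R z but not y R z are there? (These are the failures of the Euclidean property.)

33

Enumerating: (a,f,b), (a,f,f), (b,a,d), (b,a,e), (b,d,a), (b,d,b), (b,d,e), (b,e,a), (b,e,f), (b,f,b), (b,f,d), (b,f,e), … and 21 more.
Total: 33.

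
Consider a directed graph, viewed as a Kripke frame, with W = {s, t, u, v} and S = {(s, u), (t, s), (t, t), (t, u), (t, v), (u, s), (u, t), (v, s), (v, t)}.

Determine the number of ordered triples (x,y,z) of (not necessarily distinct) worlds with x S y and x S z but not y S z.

12

Enumerating: (s,u,u), (t,s,s), (t,s,t), (t,s,v), (t,u,u), (t,u,v), (t,v,u), (t,v,v), (u,s,s), (u,s,t), (v,s,s), (v,s,t).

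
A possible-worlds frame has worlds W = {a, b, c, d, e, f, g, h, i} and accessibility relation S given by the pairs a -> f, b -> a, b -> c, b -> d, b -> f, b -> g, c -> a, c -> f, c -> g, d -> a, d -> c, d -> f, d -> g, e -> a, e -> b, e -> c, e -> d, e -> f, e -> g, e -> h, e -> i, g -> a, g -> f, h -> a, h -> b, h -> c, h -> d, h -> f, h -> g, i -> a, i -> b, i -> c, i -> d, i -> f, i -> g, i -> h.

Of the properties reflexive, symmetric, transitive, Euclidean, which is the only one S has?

transitive

Reflexive: no — a is not related to itself.
Symmetric: no — a S f but not f S a.
Transitive: yes — every two-step S-path is closed by a direct edge.
Euclidean: no — b S a and b S c, but not a S c.
Only transitive holds.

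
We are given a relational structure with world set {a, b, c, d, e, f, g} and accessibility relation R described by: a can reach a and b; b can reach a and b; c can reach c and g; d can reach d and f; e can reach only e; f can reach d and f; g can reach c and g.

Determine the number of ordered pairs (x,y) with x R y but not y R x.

R is symmetric; there are no such tuples.

0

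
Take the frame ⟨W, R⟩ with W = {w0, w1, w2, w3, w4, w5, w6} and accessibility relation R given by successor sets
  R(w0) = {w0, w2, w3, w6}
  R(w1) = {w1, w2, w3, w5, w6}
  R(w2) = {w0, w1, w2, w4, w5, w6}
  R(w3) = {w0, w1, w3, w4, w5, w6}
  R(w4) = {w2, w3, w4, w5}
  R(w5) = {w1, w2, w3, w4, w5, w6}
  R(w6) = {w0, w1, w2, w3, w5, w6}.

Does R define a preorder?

Reflexive: yes — every world is R-related to itself.
Transitive: no — w0 R w2 and w2 R w1, but not w0 R w1.
So R is not a preorder.

No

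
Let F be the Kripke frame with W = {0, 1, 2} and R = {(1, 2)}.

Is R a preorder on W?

No

Reflexive: no — 0 is not related to itself.
Transitive: yes — every two-step R-path is closed by a direct edge.
So R is not a preorder.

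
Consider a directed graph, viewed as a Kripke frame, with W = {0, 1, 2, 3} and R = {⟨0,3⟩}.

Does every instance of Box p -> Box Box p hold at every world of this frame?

Yes

By correspondence theory, 4 is valid on a frame iff R is transitive.
Transitive: yes — every two-step R-path is closed by a direct edge.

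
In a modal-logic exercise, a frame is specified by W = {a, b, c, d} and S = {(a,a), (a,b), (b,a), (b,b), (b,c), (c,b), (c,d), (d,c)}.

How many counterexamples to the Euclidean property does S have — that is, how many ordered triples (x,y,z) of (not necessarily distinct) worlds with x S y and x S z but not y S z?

7

Enumerating: (b,a,c), (b,c,a), (b,c,c), (c,b,d), (c,d,b), (c,d,d), (d,c,c).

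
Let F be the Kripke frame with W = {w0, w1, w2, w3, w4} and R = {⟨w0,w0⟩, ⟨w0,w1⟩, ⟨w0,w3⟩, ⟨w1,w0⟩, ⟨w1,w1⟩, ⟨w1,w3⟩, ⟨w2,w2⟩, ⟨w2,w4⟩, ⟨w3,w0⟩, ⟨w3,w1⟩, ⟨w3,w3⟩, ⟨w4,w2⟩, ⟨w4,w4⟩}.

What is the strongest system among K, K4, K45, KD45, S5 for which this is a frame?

S5

Transitive (axiom 4): yes — every two-step R-path is closed by a direct edge.
Euclidean (axiom 5): yes — any two successors of a common world are R-related.
Serial (axiom D): yes — every world has a successor (e.g. w0 R w0).
Reflexive (axiom T): yes — every world is R-related to itself.
So F validates K, K4, K45, KD45, S5. The strongest is S5.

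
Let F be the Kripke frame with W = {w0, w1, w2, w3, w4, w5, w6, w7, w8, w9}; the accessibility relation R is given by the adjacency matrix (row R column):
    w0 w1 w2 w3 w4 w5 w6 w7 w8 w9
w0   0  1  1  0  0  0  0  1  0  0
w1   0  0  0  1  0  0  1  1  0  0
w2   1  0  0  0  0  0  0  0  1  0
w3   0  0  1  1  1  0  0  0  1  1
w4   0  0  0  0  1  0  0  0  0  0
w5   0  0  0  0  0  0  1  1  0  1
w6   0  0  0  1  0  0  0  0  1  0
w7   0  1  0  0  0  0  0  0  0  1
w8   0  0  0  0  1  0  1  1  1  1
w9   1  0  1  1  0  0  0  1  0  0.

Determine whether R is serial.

Serial: yes — every world has a successor (e.g. w0 R w1).

Yes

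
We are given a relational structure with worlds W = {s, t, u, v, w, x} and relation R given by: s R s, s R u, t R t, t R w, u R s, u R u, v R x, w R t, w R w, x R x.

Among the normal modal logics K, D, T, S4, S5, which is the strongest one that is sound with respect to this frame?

D

Serial (axiom D): yes — every world has a successor (e.g. s R s).
Reflexive (axiom T): no — v is not related to itself.
Transitive (axiom 4): yes — every two-step R-path is closed by a direct edge.
Euclidean (axiom 5): yes — any two successors of a common world are R-related.
So F validates K, D; T would additionally require R to be reflexive. The strongest is D.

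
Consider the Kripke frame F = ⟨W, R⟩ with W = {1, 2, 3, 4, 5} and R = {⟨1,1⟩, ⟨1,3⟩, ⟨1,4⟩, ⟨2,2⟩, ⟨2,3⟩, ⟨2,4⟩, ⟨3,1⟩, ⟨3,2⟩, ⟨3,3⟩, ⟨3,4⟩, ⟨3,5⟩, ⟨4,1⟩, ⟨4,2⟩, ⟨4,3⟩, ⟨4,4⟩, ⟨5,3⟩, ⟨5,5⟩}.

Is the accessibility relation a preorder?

Reflexive: yes — every world is R-related to itself.
Transitive: no — 1 R 3 and 3 R 2, but not 1 R 2.
So R is not a preorder.

No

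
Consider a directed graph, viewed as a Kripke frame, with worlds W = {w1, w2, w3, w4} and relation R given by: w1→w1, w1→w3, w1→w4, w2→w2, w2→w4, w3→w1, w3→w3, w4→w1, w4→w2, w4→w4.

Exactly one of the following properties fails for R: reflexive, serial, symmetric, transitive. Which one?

transitive

Reflexive: yes — every world is R-related to itself.
Serial: yes — every world has a successor (e.g. w1 R w1).
Symmetric: yes — every pair in R has its reverse in R.
Transitive: no — w1 R w4 and w4 R w2, but not w1 R w2.
Only transitive fails.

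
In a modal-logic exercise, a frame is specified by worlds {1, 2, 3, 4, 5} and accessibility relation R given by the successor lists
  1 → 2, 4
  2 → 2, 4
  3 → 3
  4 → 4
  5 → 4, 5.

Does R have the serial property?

Yes

Serial: yes — every world has a successor (e.g. 1 R 2).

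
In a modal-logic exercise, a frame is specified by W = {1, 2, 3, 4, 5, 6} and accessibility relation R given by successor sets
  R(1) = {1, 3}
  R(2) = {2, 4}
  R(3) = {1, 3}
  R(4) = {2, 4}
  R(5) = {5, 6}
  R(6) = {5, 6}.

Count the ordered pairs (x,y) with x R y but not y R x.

0

R is symmetric; there are no such tuples.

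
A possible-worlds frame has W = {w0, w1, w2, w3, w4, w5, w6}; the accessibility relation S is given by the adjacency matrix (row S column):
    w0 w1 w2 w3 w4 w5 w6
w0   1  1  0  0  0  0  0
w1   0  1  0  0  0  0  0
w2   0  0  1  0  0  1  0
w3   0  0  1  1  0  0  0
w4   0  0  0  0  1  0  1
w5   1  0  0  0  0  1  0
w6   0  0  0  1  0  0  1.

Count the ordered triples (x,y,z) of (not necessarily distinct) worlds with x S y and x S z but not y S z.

Enumerating: (w0,w1,w0), (w2,w5,w2), (w3,w2,w3), (w4,w6,w4), (w5,w0,w5), (w6,w3,w6).

6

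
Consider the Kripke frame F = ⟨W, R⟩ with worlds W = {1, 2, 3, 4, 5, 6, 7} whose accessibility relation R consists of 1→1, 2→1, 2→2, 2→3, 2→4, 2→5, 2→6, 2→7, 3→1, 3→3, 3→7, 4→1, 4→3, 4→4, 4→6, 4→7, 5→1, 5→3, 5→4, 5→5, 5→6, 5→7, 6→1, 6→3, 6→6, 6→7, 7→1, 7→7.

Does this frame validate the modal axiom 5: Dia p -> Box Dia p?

No

The schema 5 characterises exactly the Euclidean frames.
Euclidean: no — 2 R 1 and 2 R 3, but not 1 R 3.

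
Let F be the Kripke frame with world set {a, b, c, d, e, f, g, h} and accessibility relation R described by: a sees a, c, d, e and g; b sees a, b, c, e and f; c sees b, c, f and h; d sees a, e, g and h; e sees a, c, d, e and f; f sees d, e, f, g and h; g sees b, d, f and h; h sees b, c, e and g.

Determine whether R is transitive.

No

Transitive: no — a R c and c R b, but not a R b.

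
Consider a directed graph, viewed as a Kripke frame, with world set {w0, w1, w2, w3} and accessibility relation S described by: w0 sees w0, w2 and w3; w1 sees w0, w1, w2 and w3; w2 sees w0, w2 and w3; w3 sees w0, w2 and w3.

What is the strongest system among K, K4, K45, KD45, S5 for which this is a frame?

K4

Transitive (axiom 4): yes — every two-step S-path is closed by a direct edge.
Euclidean (axiom 5): no — w1 S w0 and w1 S w1, but not w0 S w1.
Serial (axiom D): yes — every world has a successor (e.g. w0 S w0).
Reflexive (axiom T): yes — every world is S-related to itself.
So F validates K, K4; K45 would additionally require S to be Euclidean. The strongest is K4.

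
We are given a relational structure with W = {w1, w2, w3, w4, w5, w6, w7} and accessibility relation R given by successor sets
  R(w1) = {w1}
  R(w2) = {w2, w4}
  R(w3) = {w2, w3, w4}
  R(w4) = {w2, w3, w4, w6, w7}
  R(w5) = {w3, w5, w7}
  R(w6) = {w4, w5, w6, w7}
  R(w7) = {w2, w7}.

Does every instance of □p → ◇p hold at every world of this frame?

The schema D characterises exactly the serial frames.
Serial: yes — every world has a successor (e.g. w1 R w1).

Yes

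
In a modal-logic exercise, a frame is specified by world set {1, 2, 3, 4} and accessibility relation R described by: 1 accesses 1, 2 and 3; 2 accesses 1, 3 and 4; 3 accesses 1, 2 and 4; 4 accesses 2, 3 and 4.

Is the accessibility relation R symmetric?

Yes

Symmetric: yes — every pair in R has its reverse in R.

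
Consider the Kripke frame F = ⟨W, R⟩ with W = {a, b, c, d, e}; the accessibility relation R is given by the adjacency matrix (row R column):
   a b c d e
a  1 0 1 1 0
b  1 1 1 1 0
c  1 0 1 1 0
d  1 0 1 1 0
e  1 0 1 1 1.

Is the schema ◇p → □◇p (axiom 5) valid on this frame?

No

The schema 5 characterises exactly the Euclidean frames.
Euclidean: no — b R a and b R b, but not a R b.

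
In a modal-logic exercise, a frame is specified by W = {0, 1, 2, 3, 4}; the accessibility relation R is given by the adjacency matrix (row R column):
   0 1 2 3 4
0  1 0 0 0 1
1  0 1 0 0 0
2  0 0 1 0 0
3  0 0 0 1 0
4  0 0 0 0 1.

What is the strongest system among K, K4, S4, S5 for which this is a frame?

Transitive (axiom 4): yes — every two-step R-path is closed by a direct edge.
Reflexive (axiom T): yes — every world is R-related to itself.
Euclidean (axiom 5): no — 0 R 4 and 0 R 0, but not 4 R 0.
So F validates K, K4, S4; S5 would additionally require R to be Euclidean. The strongest is S4.

S4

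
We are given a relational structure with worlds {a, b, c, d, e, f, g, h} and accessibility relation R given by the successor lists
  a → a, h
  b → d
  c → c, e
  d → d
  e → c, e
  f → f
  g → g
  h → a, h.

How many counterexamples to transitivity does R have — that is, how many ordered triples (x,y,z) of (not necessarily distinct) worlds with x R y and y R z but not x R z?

0

R is transitive; there are no such tuples.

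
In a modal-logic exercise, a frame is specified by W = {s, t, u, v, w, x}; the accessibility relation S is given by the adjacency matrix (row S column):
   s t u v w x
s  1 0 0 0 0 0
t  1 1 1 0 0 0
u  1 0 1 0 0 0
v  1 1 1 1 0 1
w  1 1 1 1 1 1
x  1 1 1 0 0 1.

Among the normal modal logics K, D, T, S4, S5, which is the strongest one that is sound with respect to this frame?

S4

Serial (axiom D): yes — every world has a successor (e.g. s S s).
Reflexive (axiom T): yes — every world is S-related to itself.
Transitive (axiom 4): yes — every two-step S-path is closed by a direct edge.
Euclidean (axiom 5): no — t S s and t S u, but not s S u.
So F validates K, D, T, S4; S5 would additionally require S to be Euclidean. The strongest is S4.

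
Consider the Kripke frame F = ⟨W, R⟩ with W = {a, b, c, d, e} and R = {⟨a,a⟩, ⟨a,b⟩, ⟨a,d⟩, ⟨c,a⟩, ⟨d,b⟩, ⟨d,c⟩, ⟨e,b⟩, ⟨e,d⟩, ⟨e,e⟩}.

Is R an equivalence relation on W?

Reflexive: no — b is not related to itself.
Symmetric: no — a R b but not b R a.
Transitive: no — a R d and d R c, but not a R c.
So R is not an equivalence relation.

No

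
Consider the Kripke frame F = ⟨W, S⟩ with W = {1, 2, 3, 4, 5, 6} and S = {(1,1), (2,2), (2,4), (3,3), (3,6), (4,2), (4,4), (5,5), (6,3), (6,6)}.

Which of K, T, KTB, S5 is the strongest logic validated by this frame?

Reflexive (axiom T): yes — every world is S-related to itself.
Symmetric (axiom B): yes — every pair in S has its reverse in S.
Euclidean (axiom 5): yes — any two successors of a common world are S-related.
So F validates K, T, KTB, S5. The strongest is S5.

S5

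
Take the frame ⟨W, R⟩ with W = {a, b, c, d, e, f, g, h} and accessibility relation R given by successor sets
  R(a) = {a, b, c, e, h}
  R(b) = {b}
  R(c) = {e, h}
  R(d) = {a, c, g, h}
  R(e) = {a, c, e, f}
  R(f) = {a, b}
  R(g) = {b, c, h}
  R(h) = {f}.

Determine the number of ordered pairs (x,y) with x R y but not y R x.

15

Enumerating: (a,b), (a,c), (a,h), (c,h), (d,a), (d,c), (d,g), (d,h), (e,f), (f,a), (f,b), (g,b), (g,c), (g,h), (h,f).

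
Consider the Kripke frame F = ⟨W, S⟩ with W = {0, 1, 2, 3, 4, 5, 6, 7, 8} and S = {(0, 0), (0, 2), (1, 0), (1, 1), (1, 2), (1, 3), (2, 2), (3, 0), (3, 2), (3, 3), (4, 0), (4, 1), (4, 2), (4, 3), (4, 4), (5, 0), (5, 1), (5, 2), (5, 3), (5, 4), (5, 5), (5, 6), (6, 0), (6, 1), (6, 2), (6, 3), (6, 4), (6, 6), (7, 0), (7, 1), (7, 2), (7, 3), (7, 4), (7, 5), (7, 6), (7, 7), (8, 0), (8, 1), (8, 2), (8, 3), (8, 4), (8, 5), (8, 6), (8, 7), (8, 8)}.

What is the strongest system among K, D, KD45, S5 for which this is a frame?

D

Serial (axiom D): yes — every world has a successor (e.g. 0 S 0).
Euclidean (axiom 5): no — 1 S 0 and 1 S 3, but not 0 S 3.
Transitive (axiom 4): yes — every two-step S-path is closed by a direct edge.
Reflexive (axiom T): yes — every world is S-related to itself.
So F validates K, D; KD45 would additionally require S to be Euclidean. The strongest is D.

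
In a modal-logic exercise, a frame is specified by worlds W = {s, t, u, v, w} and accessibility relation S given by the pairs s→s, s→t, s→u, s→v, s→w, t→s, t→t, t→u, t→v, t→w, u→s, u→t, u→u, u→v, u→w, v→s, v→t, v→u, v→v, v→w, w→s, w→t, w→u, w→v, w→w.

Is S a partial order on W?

No

Reflexive: yes — every world is S-related to itself.
Transitive: yes — every two-step S-path is closed by a direct edge.
Antisymmetric: no — s S t and t S s with s ≠ t.
So S is not a partial order.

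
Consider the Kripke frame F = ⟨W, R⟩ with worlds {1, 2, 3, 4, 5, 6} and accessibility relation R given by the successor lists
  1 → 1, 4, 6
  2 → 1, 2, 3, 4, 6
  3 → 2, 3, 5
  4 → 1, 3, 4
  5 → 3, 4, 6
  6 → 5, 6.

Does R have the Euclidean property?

Euclidean: no — 1 R 4 and 1 R 6, but not 4 R 6.

No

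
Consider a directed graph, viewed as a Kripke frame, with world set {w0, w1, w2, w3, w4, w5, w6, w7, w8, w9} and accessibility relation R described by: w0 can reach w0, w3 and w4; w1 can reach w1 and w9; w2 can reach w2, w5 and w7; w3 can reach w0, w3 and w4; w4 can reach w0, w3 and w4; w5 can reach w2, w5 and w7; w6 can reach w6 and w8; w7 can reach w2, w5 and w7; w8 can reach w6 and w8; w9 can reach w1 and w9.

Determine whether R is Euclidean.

Yes

Euclidean: yes — any two successors of a common world are R-related.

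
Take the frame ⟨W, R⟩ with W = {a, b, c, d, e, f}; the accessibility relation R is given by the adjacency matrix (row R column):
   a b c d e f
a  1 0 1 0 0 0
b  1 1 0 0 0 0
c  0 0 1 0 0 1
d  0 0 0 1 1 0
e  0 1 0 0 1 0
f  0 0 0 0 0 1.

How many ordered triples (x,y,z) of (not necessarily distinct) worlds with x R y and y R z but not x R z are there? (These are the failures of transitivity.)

4

Enumerating: (a,c,f), (b,a,c), (d,e,b), (e,b,a).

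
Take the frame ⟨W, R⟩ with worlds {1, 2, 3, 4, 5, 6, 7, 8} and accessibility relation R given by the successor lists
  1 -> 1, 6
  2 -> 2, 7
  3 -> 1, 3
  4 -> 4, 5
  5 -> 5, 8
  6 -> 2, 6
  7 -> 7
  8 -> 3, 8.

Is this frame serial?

Serial: yes — every world has a successor (e.g. 1 R 1).

Yes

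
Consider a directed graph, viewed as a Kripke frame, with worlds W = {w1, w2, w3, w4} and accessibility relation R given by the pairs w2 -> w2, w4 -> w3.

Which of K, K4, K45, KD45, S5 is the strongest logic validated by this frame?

K4

Transitive (axiom 4): yes — every two-step R-path is closed by a direct edge.
Euclidean (axiom 5): no — w4 R w3 and w4 R w3, but not w3 R w3.
Serial (axiom D): no — w1 has no R-successor.
Reflexive (axiom T): no — w1 is not related to itself.
So F validates K, K4; K45 would additionally require R to be Euclidean. The strongest is K4.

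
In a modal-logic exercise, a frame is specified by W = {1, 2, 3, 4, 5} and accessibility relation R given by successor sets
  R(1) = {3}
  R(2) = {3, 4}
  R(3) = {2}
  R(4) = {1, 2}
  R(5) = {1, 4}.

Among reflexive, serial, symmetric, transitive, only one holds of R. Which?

Reflexive: no — 1 is not related to itself.
Serial: yes — every world has a successor (e.g. 1 R 3).
Symmetric: no — 1 R 3 but not 3 R 1.
Transitive: no — 1 R 3 and 3 R 2, but not 1 R 2.
Only serial holds.

serial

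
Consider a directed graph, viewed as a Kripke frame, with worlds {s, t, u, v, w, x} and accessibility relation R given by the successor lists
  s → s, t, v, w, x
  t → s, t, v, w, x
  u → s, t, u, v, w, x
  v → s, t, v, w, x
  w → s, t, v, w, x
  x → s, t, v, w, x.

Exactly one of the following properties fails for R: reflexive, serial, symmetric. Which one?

Reflexive: yes — every world is R-related to itself.
Serial: yes — every world has a successor (e.g. s R s).
Symmetric: no — u R s but not s R u.
Only symmetric fails.

symmetric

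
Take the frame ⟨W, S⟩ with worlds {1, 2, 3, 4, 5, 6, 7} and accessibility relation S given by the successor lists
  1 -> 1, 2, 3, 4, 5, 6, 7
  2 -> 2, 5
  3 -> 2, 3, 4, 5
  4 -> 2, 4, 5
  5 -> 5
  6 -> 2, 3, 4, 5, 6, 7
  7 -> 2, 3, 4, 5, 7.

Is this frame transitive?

Transitive: yes — every two-step S-path is closed by a direct edge.

Yes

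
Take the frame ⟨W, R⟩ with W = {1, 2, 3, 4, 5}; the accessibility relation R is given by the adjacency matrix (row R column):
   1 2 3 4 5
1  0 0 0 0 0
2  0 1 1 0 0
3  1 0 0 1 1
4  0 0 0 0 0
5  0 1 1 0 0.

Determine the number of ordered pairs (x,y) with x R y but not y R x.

4

Enumerating: (2,3), (3,1), (3,4), (5,2).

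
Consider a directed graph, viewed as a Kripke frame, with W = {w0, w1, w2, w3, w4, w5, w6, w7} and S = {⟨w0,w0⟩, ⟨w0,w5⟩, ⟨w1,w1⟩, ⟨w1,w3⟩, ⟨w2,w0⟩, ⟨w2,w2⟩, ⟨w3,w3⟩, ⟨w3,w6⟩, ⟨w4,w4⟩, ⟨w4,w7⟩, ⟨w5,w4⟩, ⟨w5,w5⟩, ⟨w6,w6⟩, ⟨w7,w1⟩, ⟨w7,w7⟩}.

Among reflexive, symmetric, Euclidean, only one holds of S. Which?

reflexive

Reflexive: yes — every world is S-related to itself.
Symmetric: no — w0 S w5 but not w5 S w0.
Euclidean: no — w0 S w5 and w0 S w0, but not w5 S w0.
Only reflexive holds.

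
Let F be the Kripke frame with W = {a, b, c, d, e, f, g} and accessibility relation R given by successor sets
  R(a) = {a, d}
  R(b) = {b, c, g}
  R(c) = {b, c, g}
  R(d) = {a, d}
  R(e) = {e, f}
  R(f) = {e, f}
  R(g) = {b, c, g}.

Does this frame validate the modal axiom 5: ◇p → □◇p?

Yes

Axiom 5 corresponds to the accessibility relation being Euclidean.
Euclidean: yes — any two successors of a common world are R-related.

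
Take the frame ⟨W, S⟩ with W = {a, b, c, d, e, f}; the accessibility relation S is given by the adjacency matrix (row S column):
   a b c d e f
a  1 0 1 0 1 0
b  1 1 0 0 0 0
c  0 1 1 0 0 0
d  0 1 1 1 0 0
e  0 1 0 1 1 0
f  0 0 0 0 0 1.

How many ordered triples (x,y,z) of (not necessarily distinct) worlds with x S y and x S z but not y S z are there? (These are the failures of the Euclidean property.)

Enumerating: (a,c,a), (a,c,e), (a,e,a), (a,e,c), (b,a,b), (c,b,c), (d,b,c), (d,b,d), (d,c,d), (e,b,d), (e,b,e), (e,d,e).

12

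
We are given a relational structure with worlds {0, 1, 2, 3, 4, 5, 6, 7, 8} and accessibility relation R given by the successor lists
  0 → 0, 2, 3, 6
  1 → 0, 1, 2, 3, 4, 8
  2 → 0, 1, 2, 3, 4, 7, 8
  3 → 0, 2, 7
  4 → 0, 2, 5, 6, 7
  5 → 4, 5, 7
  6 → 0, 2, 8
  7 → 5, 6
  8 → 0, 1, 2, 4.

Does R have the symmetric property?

No

Symmetric: no — 1 R 0 but not 0 R 1.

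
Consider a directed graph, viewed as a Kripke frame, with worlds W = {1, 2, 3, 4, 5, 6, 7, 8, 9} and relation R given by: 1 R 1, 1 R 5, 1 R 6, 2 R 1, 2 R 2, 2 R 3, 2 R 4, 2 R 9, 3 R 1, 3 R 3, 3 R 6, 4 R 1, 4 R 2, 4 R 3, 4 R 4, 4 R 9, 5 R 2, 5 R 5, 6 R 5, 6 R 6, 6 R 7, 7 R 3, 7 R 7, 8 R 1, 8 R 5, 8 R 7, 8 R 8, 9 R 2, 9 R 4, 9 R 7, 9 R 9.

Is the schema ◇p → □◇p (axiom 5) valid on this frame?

No

The schema 5 characterises exactly the Euclidean frames.
Euclidean: no — 1 R 5 and 1 R 6, but not 5 R 6.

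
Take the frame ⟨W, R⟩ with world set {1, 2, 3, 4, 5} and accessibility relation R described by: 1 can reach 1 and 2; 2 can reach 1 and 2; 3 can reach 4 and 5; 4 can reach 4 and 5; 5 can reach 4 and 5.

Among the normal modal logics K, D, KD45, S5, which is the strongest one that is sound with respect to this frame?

KD45

Serial (axiom D): yes — every world has a successor (e.g. 1 R 1).
Euclidean (axiom 5): yes — any two successors of a common world are R-related.
Transitive (axiom 4): yes — every two-step R-path is closed by a direct edge.
Reflexive (axiom T): no — 3 is not related to itself.
So F validates K, D, KD45; S5 would additionally require R to be reflexive. The strongest is KD45.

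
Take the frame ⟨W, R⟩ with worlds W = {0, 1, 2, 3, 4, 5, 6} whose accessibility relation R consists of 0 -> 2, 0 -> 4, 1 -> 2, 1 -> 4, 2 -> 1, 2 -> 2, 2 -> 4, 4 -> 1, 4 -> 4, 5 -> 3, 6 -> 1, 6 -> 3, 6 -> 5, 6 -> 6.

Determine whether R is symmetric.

No

Symmetric: no — 0 R 2 but not 2 R 0.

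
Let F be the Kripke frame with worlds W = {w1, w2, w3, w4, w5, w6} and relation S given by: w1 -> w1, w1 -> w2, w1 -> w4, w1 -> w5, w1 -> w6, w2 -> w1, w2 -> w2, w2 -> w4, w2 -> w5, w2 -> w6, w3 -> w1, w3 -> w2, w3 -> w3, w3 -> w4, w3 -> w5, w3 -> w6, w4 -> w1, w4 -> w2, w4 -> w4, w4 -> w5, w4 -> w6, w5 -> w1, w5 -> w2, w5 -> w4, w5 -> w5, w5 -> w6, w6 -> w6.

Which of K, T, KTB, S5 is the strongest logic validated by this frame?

T

Reflexive (axiom T): yes — every world is S-related to itself.
Symmetric (axiom B): no — w1 S w6 but not w6 S w1.
Euclidean (axiom 5): no — w1 S w6 and w1 S w2, but not w6 S w2.
So F validates K, T; KTB would additionally require S to be symmetric. The strongest is T.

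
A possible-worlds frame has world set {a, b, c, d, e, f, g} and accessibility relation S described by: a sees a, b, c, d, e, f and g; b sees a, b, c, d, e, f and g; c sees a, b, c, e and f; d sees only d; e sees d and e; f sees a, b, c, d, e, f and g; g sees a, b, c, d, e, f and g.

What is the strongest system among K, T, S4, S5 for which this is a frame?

Reflexive (axiom T): yes — every world is S-related to itself.
Transitive (axiom 4): no — c S a and a S d, but not c S d.
Euclidean (axiom 5): no — a S c and a S d, but not c S d.
So F validates K, T; S4 would additionally require S to be transitive. The strongest is T.

T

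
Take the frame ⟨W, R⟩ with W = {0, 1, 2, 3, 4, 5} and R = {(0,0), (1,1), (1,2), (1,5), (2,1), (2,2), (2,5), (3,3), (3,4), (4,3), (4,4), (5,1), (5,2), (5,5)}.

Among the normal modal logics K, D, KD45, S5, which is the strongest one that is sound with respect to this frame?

Serial (axiom D): yes — every world has a successor (e.g. 0 R 0).
Euclidean (axiom 5): yes — any two successors of a common world are R-related.
Transitive (axiom 4): yes — every two-step R-path is closed by a direct edge.
Reflexive (axiom T): yes — every world is R-related to itself.
So F validates K, D, KD45, S5. The strongest is S5.

S5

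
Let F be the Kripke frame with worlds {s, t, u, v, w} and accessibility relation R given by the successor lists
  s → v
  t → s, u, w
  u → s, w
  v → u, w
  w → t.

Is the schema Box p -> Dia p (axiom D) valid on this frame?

Axiom D corresponds to the accessibility relation being serial.
Serial: yes — every world has a successor (e.g. s R v).

Yes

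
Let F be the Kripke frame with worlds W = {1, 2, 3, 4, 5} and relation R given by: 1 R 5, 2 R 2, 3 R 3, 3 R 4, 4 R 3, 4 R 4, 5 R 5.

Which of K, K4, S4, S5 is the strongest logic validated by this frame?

Transitive (axiom 4): yes — every two-step R-path is closed by a direct edge.
Reflexive (axiom T): no — 1 is not related to itself.
Euclidean (axiom 5): yes — any two successors of a common world are R-related.
So F validates K, K4; S4 would additionally require R to be reflexive. The strongest is K4.

K4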